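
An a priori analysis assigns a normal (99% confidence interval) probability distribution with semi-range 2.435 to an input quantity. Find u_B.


u_B = half_width / 2.576
u_B = 2.435 / 2.576
u_B = 0.9453

0.9453


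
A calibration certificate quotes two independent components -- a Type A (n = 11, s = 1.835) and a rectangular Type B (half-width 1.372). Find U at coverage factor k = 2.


u_A = s / sqrt(n) = 1.835 / sqrt(11) = 0.55327332
u_B = half_width / sqrt(3) = 1.372 / sqrt(3) = 0.79212457
uc = sqrt(u_A^2 + u_B^2) = sqrt(0.55327332^2 + 0.79212457^2) = 0.96621566
U = k * uc = 2 * 0.96621566
U = 1.9324

1.9324


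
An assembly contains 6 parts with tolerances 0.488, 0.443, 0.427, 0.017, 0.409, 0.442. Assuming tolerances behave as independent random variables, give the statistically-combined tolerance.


RSS = sqrt(0.488^2 + 0.443^2 + 0.427^2 + 0.017^2 + 0.409^2 + 0.442^2)
= sqrt(0.979656)
= 0.9898

0.9898


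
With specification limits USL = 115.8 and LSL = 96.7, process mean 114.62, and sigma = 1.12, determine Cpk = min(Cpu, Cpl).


Cpu = (USL - mean) / (3*sigma) = (115.8 - 114.62) / (3*1.12) = 0.3512
Cpl = (mean - LSL) / (3*sigma) = (114.62 - 96.7) / (3*1.12) = 5.3333
Cpk = min(Cpu, Cpl) = 0.3512

0.3512


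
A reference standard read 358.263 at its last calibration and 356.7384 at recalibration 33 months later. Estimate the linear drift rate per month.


rate = (v2 - v1) / months
= (356.7384 - 358.263) / 33
= -1.5246 / 33
= -0.0462

-0.0462


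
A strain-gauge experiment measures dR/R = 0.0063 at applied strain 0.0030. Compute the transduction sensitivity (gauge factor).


GF = (dR/R) / epsilon
= 0.0063 / 0.0030
= 2.1000

2.1000


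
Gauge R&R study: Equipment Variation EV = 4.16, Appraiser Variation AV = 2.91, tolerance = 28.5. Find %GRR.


GRR = sqrt(EV^2 + AV^2) = sqrt(4.16^2 + 2.91^2) = 5.0767805
%GRR = GRR / tol * 100 = 5.0767805 / 28.5 * 100
%GRR = 17.8133

17.8133


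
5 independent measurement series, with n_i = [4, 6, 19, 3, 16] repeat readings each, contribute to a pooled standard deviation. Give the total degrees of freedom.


nu = sum_i (n_i - 1)
nu = ((4 - 1) + (6 - 1) + (19 - 1) + (3 - 1) + (16 - 1))
nu = 3 + 5 + 18 + 2 + 15
nu = 43

43


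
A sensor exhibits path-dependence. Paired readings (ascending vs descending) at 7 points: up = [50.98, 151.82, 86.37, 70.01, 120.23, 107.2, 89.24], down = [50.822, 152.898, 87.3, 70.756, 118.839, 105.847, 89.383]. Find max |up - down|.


|50.98 - 50.822| = 0.1580
|151.82 - 152.898| = 1.0780
|86.37 - 87.3| = 0.9300
|70.01 - 70.756| = 0.7460
|120.23 - 118.839| = 1.3910
|107.2 - 105.847| = 1.3530
|89.24 - 89.383| = 0.1430
hysteresis = max(diffs) = 1.3910

1.3910


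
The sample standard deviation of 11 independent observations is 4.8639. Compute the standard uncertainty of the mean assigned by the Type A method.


u_A = s / sqrt(n)
u_A = 4.8639 / sqrt(11)
u_A = 4.8639 / 3.3166248
u_A = 1.4665

1.4665


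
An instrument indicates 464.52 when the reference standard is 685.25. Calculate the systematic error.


Systematic error = measured - true
= 464.52 - 685.25
= -220.7300

-220.7300


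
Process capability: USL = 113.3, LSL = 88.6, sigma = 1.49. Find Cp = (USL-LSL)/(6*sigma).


Cp = (USL - LSL) / (6 * sigma)
= (113.3 - 88.6) / (6 * 1.49)
= 24.7000 / 8.9400
= 2.7629

2.7629


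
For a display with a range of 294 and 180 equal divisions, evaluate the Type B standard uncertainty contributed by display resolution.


resolution = range / divisions
resolution = 294 / 180 = 1.6333333
u_res = resolution / (2*sqrt(3))
u_res = 1.6333333 / 3.4641016
u_res = 0.4715

0.4715


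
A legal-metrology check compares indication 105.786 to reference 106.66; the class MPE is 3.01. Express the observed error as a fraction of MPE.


e = indication - reference = 105.786 - 106.66 = -0.8740
|e| = 0.8740
ratio = |e| / MPE = 0.8740 / 3.01
ratio = 0.2904

0.2904


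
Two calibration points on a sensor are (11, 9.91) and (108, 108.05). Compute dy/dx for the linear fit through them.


slope = (y2 - y1) / (x2 - x1)
= (108.05 - 9.91) / (108 - 11)
= 98.1400 / 97
= 1.0118

1.0118


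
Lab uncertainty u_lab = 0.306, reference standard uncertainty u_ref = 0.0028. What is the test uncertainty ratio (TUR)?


TUR = u_lab / u_ref
= 0.306 / 0.0028
= 109.2857

109.2857


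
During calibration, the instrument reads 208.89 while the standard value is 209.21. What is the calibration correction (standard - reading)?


Correction = standard - reading
= 209.21 - 208.89
= 0.3200

0.3200


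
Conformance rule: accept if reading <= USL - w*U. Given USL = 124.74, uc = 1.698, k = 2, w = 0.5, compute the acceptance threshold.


U = k * uc = 2 * 1.698 = 3.396
guard band g = w * U = 0.5 * 3.396 = 1.698
AL = USL - g = 124.74 - 1.698
AL = 123.0420

123.0420


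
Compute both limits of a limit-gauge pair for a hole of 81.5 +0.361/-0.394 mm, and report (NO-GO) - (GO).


GO = nominal - lower_tol (smallest hole = maximum material condition)
GO = 81.5 - 0.394 = 81.106
NO-GO = nominal + upper_tol (largest hole = least material condition)
NO-GO = 81.5 + 0.361 = 81.861
spread = NO-GO - GO = 81.861 - 81.106 = 0.7550

0.7550


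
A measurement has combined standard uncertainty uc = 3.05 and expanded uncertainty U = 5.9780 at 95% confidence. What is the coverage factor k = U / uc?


k = U / uc
k = 5.9780 / 3.05
k = 1.96

1.96


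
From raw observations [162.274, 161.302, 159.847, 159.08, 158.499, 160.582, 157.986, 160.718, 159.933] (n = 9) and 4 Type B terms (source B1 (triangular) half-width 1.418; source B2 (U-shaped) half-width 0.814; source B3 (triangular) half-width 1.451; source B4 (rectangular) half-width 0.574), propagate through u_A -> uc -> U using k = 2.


mean = (162.274 + 161.302 + 159.847 + 159.08 + 158.499 + 160.582 + 157.986 + 160.718 + 159.933) / 9 = 160.0245556
s = sqrt(sum((x - mean)^2)/(n-1)) = 1.3646701
u_A = s / sqrt(n) = 1.3646701 / sqrt(9) = 0.45489003
u_B1 = 1.418 / sqrt(6) = 0.57889608
u_B2 = 0.814 / sqrt(2) = 0.57558492
u_B3 = 1.451 / sqrt(6) = 0.59236827
u_B4 = 0.574 / sqrt(3) = 0.33139905
uc = sqrt(0.45489003^2 + 0.57889608^2 + 0.57558492^2 + 0.59236827^2 + 0.33139905^2) = 1.1550191
U = k * uc = 2 * 1.1550191
U = 2.3100

2.3100


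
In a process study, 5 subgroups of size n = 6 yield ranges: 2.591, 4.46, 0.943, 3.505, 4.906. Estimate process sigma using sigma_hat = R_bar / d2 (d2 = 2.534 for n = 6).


R_bar = (2.591 + 4.46 + 0.943 + 3.505 + 4.906) / 5
R_bar = 16.405 / 5 = 3.281
sigma_hat = R_bar / d2 = 3.281 / 2.534 = 1.2948

1.2948


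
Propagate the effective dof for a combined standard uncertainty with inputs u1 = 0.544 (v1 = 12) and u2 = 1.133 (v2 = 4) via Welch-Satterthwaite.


uc = sqrt(u1^2 + u2^2) = sqrt(0.544^2 + 1.133^2) = 1.2568313
v_eff = uc^4 / (u1^4/v1 + u2^4/v2)
= 1.2568313^4 / (0.544^4/12 + 1.133^4/4)
= 2.4952149 / 0.41926254
v_eff = 5.9514

5.9514


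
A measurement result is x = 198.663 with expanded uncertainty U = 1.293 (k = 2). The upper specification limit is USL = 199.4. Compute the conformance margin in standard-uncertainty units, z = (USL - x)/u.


u = U / k = 1.293 / 2 = 0.6465
margin = |USL - x| = |199.4 - 198.663| = 0.737
z = margin / u = 0.737 / 0.6465
z = 1.1400

1.1400


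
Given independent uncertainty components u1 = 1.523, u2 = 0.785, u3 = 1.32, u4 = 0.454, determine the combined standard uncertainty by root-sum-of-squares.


uc = sqrt(1.523^2 + 0.785^2 + 1.32^2 + 0.454^2)
uc = sqrt(4.88427)
uc = 2.2100

2.2100


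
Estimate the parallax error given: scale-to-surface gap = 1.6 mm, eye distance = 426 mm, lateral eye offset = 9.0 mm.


error = h * offset / d
= 1.6 * 9.0 / 426
= 0.0338

0.0338


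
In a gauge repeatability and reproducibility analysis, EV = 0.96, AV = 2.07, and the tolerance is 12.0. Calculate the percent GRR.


GRR = sqrt(EV^2 + AV^2) = sqrt(0.96^2 + 2.07^2) = 2.2817756
%GRR = GRR / tol * 100 = 2.2817756 / 12.0 * 100
%GRR = 19.0148

19.0148


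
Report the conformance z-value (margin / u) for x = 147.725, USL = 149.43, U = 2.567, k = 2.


u = U / k = 2.567 / 2 = 1.2835
margin = |USL - x| = |149.43 - 147.725| = 1.705
z = margin / u = 1.705 / 1.2835
z = 1.3284

1.3284


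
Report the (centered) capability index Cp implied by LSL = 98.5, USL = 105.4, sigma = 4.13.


Cp = (USL - LSL) / (6 * sigma)
= (105.4 - 98.5) / (6 * 4.13)
= 6.9000 / 24.7800
= 0.2785

0.2785


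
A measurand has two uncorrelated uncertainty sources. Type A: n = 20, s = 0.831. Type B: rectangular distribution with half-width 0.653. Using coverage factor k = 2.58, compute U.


u_A = s / sqrt(n) = 0.831 / sqrt(20) = 0.18581725
u_B = half_width / sqrt(3) = 0.653 / sqrt(3) = 0.37700973
uc = sqrt(u_A^2 + u_B^2) = sqrt(0.18581725^2 + 0.37700973^2) = 0.42031463
U = k * uc = 2.58 * 0.42031463
U = 1.0844

1.0844


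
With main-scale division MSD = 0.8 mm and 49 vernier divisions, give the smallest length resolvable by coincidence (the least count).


LC = MSD / n_div
= 0.8 / 49
= 0.0163

0.0163


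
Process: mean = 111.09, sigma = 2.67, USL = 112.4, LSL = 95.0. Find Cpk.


Cpu = (USL - mean) / (3*sigma) = (112.4 - 111.09) / (3*2.67) = 0.1635
Cpl = (mean - LSL) / (3*sigma) = (111.09 - 95.0) / (3*2.67) = 2.0087
Cpk = min(Cpu, Cpl) = 0.1635

0.1635


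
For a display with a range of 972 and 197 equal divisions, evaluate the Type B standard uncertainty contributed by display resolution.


resolution = range / divisions
resolution = 972 / 197 = 4.9340102
u_res = resolution / (2*sqrt(3))
u_res = 4.9340102 / 3.4641016
u_res = 1.4243

1.4243


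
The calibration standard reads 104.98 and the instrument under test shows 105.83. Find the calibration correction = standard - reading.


Correction = standard - reading
= 104.98 - 105.83
= -0.8500

-0.8500


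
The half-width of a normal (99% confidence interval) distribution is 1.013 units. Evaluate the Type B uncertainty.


u_B = half_width / 2.576
u_B = 1.013 / 2.576
u_B = 0.3932

0.3932


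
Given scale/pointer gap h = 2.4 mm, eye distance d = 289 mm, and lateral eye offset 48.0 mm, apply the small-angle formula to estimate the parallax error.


error = h * offset / d
= 2.4 * 48.0 / 289
= 0.3986

0.3986


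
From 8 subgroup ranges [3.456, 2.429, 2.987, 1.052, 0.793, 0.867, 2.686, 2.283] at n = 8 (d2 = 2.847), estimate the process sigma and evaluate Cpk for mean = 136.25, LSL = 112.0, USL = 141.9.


R_bar = (3.456 + 2.429 + 2.987 + 1.052 + 0.793 + 0.867 + 2.686 + 2.283) / 8 = 2.069125
sigma = R_bar / d2 = 2.069125 / 2.847 = 0.7267738
Cp = (USL - LSL)/(6*sigma) = (141.9 - 112.0)/(6*0.7267738) = 6.8568
Cpu = (141.9 - 136.25)/(3*0.7267738) = 2.5914
Cpl = (136.25 - 112.0)/(3*0.7267738) = 11.1222
Cpk = min(Cpu, Cpl) = 2.5914

2.5914


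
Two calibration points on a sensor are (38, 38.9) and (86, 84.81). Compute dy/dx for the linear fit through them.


slope = (y2 - y1) / (x2 - x1)
= (84.81 - 38.9) / (86 - 38)
= 45.9100 / 48
= 0.9565

0.9565


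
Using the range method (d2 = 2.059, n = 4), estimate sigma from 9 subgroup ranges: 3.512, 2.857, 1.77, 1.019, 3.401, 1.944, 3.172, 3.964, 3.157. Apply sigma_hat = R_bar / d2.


R_bar = (3.512 + 2.857 + 1.77 + 1.019 + 3.401 + 1.944 + 3.172 + 3.964 + 3.157) / 9
R_bar = 24.796 / 9 = 2.7551111
sigma_hat = R_bar / d2 = 2.7551111 / 2.059 = 1.3381

1.3381


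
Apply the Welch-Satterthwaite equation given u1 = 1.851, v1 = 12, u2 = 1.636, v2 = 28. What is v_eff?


uc = sqrt(u1^2 + u2^2) = sqrt(1.851^2 + 1.636^2) = 2.4703637
v_eff = uc^4 / (u1^4/v1 + u2^4/v2)
= 2.4703637^4 / (1.851^4/12 + 1.636^4/28)
= 37.242908 / 1.2340817
v_eff = 30.1786

30.1786


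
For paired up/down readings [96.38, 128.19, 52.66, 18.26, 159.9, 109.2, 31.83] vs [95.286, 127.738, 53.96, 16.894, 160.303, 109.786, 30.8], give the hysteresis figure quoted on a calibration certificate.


|96.38 - 95.286| = 1.0940
|128.19 - 127.738| = 0.4520
|52.66 - 53.96| = 1.3000
|18.26 - 16.894| = 1.3660
|159.9 - 160.303| = 0.4030
|109.2 - 109.786| = 0.5860
|31.83 - 30.8| = 1.0300
hysteresis = max(diffs) = 1.3660

1.3660


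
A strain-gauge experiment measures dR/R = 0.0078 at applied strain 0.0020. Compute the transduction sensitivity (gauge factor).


GF = (dR/R) / epsilon
= 0.0078 / 0.0020
= 3.9000

3.9000


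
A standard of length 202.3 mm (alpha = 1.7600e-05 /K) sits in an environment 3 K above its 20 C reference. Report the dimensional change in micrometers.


dL = L * alpha * dT
= 202.3 * 1.7600e-05 * 3
= 0.0106814 mm
dL_um = 0.0106814 * 1000 = 10.6814 um

10.6814


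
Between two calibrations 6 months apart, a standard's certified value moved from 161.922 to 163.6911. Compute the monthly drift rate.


rate = (v2 - v1) / months
= (163.6911 - 161.922) / 6
= 1.7691 / 6
= 0.2949

0.2949


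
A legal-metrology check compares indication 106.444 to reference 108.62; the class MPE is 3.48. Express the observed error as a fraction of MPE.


e = indication - reference = 106.444 - 108.62 = -2.1760
|e| = 2.1760
ratio = |e| / MPE = 2.1760 / 3.48
ratio = 0.6253

0.6253


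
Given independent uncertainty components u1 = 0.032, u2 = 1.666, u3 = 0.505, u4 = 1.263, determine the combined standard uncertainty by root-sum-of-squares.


uc = sqrt(0.032^2 + 1.666^2 + 0.505^2 + 1.263^2)
uc = sqrt(4.626774)
uc = 2.1510

2.1510


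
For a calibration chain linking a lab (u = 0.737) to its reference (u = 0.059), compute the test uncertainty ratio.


TUR = u_lab / u_ref
= 0.737 / 0.059
= 12.4915

12.4915


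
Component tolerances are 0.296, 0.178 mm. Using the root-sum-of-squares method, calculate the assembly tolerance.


RSS = sqrt(0.296^2 + 0.178^2)
= sqrt(0.1193)
= 0.3454

0.3454


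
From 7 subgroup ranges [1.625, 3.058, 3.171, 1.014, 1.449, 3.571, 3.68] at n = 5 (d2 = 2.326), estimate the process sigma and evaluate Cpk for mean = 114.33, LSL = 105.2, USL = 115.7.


R_bar = (1.625 + 3.058 + 3.171 + 1.014 + 1.449 + 3.571 + 3.68) / 7 = 2.5097143
sigma = R_bar / d2 = 2.5097143 / 2.326 = 1.0789829
Cp = (USL - LSL)/(6*sigma) = (115.7 - 105.2)/(6*1.0789829) = 1.6219
Cpu = (115.7 - 114.33)/(3*1.0789829) = 0.4232
Cpl = (114.33 - 105.2)/(3*1.0789829) = 2.8206
Cpk = min(Cpu, Cpl) = 0.4232

0.4232


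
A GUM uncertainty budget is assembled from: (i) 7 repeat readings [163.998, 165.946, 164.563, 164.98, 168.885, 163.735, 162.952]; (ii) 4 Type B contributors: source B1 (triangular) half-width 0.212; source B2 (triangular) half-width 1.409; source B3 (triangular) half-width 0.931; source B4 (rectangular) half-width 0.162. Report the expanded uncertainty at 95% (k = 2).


mean = (163.998 + 165.946 + 164.563 + 164.98 + 168.885 + 163.735 + 162.952) / 7 = 165.0084286
s = sqrt(sum((x - mean)^2)/(n-1)) = 1.9569341
u_A = s / sqrt(n) = 1.9569341 / sqrt(7) = 0.73965157
u_B1 = 0.212 / sqrt(6) = 0.086548638
u_B2 = 1.409 / sqrt(6) = 0.57522184
u_B3 = 0.931 / sqrt(6) = 0.38007916
u_B4 = 0.162 / sqrt(3) = 0.093530744
uc = sqrt(0.73965157^2 + 0.086548638^2 + 0.57522184^2 + 0.38007916^2 + 0.093530744^2) = 1.0191484
U = k * uc = 2 * 1.0191484
U = 2.0383

2.0383


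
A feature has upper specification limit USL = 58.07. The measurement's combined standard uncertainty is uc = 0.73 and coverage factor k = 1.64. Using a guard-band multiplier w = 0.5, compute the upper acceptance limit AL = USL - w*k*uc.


U = k * uc = 1.64 * 0.73 = 1.1972
guard band g = w * U = 0.5 * 1.1972 = 0.5986
AL = USL - g = 58.07 - 0.5986
AL = 57.4714

57.4714


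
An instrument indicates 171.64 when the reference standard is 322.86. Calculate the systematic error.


Systematic error = measured - true
= 171.64 - 322.86
= -151.2200

-151.2200


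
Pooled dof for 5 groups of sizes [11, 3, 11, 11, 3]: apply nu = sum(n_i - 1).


nu = sum_i (n_i - 1)
nu = ((11 - 1) + (3 - 1) + (11 - 1) + (11 - 1) + (3 - 1))
nu = 10 + 2 + 10 + 10 + 2
nu = 34

34


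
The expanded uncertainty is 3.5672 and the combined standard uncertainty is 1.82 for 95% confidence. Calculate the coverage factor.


k = U / uc
k = 3.5672 / 1.82
k = 1.96

1.96


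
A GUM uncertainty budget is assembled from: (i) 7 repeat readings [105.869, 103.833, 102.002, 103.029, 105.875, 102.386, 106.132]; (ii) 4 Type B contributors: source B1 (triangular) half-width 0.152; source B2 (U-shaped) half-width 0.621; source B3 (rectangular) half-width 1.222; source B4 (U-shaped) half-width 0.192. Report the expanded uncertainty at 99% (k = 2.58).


mean = (105.869 + 103.833 + 102.002 + 103.029 + 105.875 + 102.386 + 106.132) / 7 = 104.1608571
s = sqrt(sum((x - mean)^2)/(n-1)) = 1.7767393
u_A = s / sqrt(n) = 1.7767393 / sqrt(7) = 0.67154433
u_B1 = 0.152 / sqrt(6) = 0.06205374
u_B2 = 0.621 / sqrt(2) = 0.43911331
u_B3 = 1.222 / sqrt(3) = 0.70552203
u_B4 = 0.192 / sqrt(2) = 0.1357645
uc = sqrt(0.67154433^2 + 0.06205374^2 + 0.43911331^2 + 0.70552203^2 + 0.1357645^2) = 1.0788124
U = k * uc = 2.58 * 1.0788124
U = 2.7833

2.7833


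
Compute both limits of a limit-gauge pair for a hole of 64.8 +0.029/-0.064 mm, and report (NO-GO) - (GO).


GO = nominal - lower_tol (smallest hole = maximum material condition)
GO = 64.8 - 0.064 = 64.736
NO-GO = nominal + upper_tol (largest hole = least material condition)
NO-GO = 64.8 + 0.029 = 64.829
spread = NO-GO - GO = 64.829 - 64.736 = 0.0930

0.0930


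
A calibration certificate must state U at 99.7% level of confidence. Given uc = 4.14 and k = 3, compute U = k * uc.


U = k * uc
U = 3 * 4.14
U = 12.4200

12.4200


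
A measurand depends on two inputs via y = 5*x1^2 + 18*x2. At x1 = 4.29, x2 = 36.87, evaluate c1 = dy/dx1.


y = 5*x1^2 + 18*x2
dy/dx1 = 2*5*x1
Evaluate at x1 = 4.29: c1 = 10 * 4.29
c1 = 42.9000

42.9000


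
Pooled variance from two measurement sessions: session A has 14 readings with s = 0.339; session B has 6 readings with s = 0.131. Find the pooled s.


s_p = sqrt(((n1-1)*s1^2 + (n2-1)*s2^2) / (n1+n2-2))
numerator = (14-1)*0.339^2 + (6-1)*0.131^2 = 1.493973 + 0.085805 = 1.579778
denominator = 14 + 6 - 2 = 18
s_p^2 = 1.579778 / 18 = 0.087765444
s_p = sqrt(0.087765444) = 0.2963

0.2963


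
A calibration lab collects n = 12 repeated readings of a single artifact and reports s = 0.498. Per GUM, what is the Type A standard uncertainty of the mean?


u_A = s / sqrt(n)
u_A = 0.498 / sqrt(12)
u_A = 0.498 / 3.4641016
u_A = 0.1438

0.1438


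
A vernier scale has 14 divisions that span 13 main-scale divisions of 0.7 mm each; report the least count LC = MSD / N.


LC = MSD / n_div
= 0.7 / 14
= 0.0500

0.0500


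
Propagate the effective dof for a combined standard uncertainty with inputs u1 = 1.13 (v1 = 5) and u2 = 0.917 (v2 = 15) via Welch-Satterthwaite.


uc = sqrt(u1^2 + u2^2) = sqrt(1.13^2 + 0.917^2) = 1.4552625
v_eff = uc^4 / (u1^4/v1 + u2^4/v2)
= 1.4552625^4 / (1.13^4/5 + 0.917^4/15)
= 4.48503 / 0.37323434
v_eff = 12.0167

12.0167


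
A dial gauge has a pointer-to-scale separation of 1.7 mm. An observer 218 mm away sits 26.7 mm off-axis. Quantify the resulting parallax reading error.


error = h * offset / d
= 1.7 * 26.7 / 218
= 0.2082

0.2082


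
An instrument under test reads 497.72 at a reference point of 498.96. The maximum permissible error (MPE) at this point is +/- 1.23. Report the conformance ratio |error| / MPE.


e = indication - reference = 497.72 - 498.96 = -1.2400
|e| = 1.2400
ratio = |e| / MPE = 1.2400 / 1.23
ratio = 1.0081

1.0081


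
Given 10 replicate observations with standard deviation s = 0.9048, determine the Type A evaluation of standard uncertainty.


u_A = s / sqrt(n)
u_A = 0.9048 / sqrt(10)
u_A = 0.9048 / 3.1622777
u_A = 0.2861

0.2861


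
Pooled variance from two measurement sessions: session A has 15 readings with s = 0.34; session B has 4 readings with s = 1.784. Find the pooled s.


s_p = sqrt(((n1-1)*s1^2 + (n2-1)*s2^2) / (n1+n2-2))
numerator = (15-1)*0.34^2 + (4-1)*1.784^2 = 1.6184 + 9.547968 = 11.166368
denominator = 15 + 4 - 2 = 17
s_p^2 = 11.166368 / 17 = 0.65684518
s_p = sqrt(0.65684518) = 0.8105

0.8105


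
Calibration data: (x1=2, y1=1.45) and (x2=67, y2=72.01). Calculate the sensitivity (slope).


slope = (y2 - y1) / (x2 - x1)
= (72.01 - 1.45) / (67 - 2)
= 70.5600 / 65
= 1.0855

1.0855


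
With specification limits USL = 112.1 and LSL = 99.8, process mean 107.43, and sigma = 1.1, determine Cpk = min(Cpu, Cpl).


Cpu = (USL - mean) / (3*sigma) = (112.1 - 107.43) / (3*1.1) = 1.4152
Cpl = (mean - LSL) / (3*sigma) = (107.43 - 99.8) / (3*1.1) = 2.3121
Cpk = min(Cpu, Cpl) = 1.4152

1.4152


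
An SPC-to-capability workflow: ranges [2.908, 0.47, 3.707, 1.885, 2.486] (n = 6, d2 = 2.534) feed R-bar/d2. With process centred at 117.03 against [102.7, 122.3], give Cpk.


R_bar = (2.908 + 0.47 + 3.707 + 1.885 + 2.486) / 5 = 2.2912
sigma = R_bar / d2 = 2.2912 / 2.534 = 0.90418311
Cp = (USL - LSL)/(6*sigma) = (122.3 - 102.7)/(6*0.90418311) = 3.6128
Cpu = (122.3 - 117.03)/(3*0.90418311) = 1.9428
Cpl = (117.03 - 102.7)/(3*0.90418311) = 5.2829
Cpk = min(Cpu, Cpl) = 1.9428

1.9428


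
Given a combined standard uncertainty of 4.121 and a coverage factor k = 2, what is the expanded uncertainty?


U = k * uc
U = 2 * 4.121
U = 8.2420

8.2420


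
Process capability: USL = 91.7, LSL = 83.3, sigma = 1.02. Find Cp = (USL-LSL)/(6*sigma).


Cp = (USL - LSL) / (6 * sigma)
= (91.7 - 83.3) / (6 * 1.02)
= 8.4000 / 6.1200
= 1.3725

1.3725


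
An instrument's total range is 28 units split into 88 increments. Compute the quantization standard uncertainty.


resolution = range / divisions
resolution = 28 / 88 = 0.31818182
u_res = resolution / (2*sqrt(3))
u_res = 0.31818182 / 3.4641016
u_res = 0.0919

0.0919


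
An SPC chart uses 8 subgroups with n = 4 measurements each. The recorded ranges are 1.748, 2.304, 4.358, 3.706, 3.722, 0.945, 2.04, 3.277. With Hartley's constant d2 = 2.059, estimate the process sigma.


R_bar = (1.748 + 2.304 + 4.358 + 3.706 + 3.722 + 0.945 + 2.04 + 3.277) / 8
R_bar = 22.1 / 8 = 2.7625
sigma_hat = R_bar / d2 = 2.7625 / 2.059 = 1.3417

1.3417


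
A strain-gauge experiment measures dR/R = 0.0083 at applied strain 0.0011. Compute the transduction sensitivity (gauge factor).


GF = (dR/R) / epsilon
= 0.0083 / 0.0011
= 7.5455

7.5455


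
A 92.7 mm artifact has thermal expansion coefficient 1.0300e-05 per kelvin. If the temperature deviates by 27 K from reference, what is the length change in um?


dL = L * alpha * dT
= 92.7 * 1.0300e-05 * 27
= 0.0257799 mm
dL_um = 0.0257799 * 1000 = 25.7799 um

25.7799


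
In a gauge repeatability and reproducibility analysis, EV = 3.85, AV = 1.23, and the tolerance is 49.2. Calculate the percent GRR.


GRR = sqrt(EV^2 + AV^2) = sqrt(3.85^2 + 1.23^2) = 4.0417076
%GRR = GRR / tol * 100 = 4.0417076 / 49.2 * 100
%GRR = 8.2149

8.2149


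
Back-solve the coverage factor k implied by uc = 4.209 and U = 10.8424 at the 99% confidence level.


k = U / uc
k = 10.8424 / 4.209
k = 2.576

2.576


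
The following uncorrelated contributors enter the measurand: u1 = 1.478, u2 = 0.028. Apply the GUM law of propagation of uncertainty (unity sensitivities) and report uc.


uc = sqrt(1.478^2 + 0.028^2)
uc = sqrt(2.185268)
uc = 1.4783

1.4783


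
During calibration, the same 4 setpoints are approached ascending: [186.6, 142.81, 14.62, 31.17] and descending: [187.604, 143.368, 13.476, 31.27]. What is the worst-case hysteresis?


|186.6 - 187.604| = 1.0040
|142.81 - 143.368| = 0.5580
|14.62 - 13.476| = 1.1440
|31.17 - 31.27| = 0.1000
hysteresis = max(diffs) = 1.1440

1.1440


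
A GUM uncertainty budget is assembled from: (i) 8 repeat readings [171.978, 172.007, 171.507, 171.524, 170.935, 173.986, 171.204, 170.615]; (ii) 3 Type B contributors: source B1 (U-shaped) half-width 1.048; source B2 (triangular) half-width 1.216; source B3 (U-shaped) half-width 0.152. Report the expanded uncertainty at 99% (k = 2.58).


mean = (171.978 + 172.007 + 171.507 + 171.524 + 170.935 + 173.986 + 171.204 + 170.615) / 8 = 171.7195
s = sqrt(sum((x - mean)^2)/(n-1)) = 1.0330937
u_A = s / sqrt(n) = 1.0330937 / sqrt(8) = 0.36525378
u_B1 = 1.048 / sqrt(2) = 0.74104791
u_B2 = 1.216 / sqrt(6) = 0.49642992
u_B3 = 0.152 / sqrt(2) = 0.10748023
uc = sqrt(0.36525378^2 + 0.74104791^2 + 0.49642992^2 + 0.10748023^2) = 0.96982318
U = k * uc = 2.58 * 0.96982318
U = 2.5021

2.5021


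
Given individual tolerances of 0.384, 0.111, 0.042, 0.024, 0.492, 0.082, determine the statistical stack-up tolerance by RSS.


RSS = sqrt(0.384^2 + 0.111^2 + 0.042^2 + 0.024^2 + 0.492^2 + 0.082^2)
= sqrt(0.410905)
= 0.6410

0.6410


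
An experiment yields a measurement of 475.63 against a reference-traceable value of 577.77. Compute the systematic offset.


Systematic error = measured - true
= 475.63 - 577.77
= -102.1400

-102.1400


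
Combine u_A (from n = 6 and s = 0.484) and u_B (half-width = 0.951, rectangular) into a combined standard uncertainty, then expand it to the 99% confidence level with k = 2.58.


u_A = s / sqrt(n) = 0.484 / sqrt(6) = 0.19759217
u_B = half_width / sqrt(3) = 0.951 / sqrt(3) = 0.54906011
uc = sqrt(u_A^2 + u_B^2) = sqrt(0.19759217^2 + 0.54906011^2) = 0.58353206
U = k * uc = 2.58 * 0.58353206
U = 1.5055

1.5055


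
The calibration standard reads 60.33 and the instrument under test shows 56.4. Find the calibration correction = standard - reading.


Correction = standard - reading
= 60.33 - 56.4
= 3.9300

3.9300


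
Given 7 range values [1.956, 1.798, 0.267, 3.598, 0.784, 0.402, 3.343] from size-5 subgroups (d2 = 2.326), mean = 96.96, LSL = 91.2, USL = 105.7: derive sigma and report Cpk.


R_bar = (1.956 + 1.798 + 0.267 + 3.598 + 0.784 + 0.402 + 3.343) / 7 = 1.7354286
sigma = R_bar / d2 = 1.7354286 / 2.326 = 0.7461
Cp = (USL - LSL)/(6*sigma) = (105.7 - 91.2)/(6*0.7461) = 3.2391
Cpu = (105.7 - 96.96)/(3*0.7461) = 3.9047
Cpl = (96.96 - 91.2)/(3*0.7461) = 2.5734
Cpk = min(Cpu, Cpl) = 2.5734

2.5734


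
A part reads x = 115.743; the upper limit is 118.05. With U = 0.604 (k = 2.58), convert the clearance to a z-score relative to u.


u = U / k = 0.604 / 2.58 = 0.23410853
margin = |USL - x| = |118.05 - 115.743| = 2.307
z = margin / u = 2.307 / 0.23410853
z = 9.8544

9.8544


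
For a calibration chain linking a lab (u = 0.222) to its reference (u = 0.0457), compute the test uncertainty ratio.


TUR = u_lab / u_ref
= 0.222 / 0.0457
= 4.8578

4.8578


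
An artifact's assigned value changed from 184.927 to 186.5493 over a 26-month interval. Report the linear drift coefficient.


rate = (v2 - v1) / months
= (186.5493 - 184.927) / 26
= 1.6223 / 26
= 0.0624

0.0624


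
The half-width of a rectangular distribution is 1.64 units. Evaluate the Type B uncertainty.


u_B = half_width / sqrt(3)
u_B = 1.64 / 1.7320508
u_B = 0.9469

0.9469


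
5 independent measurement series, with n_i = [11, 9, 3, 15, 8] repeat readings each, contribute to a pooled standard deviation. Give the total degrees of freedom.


nu = sum_i (n_i - 1)
nu = ((11 - 1) + (9 - 1) + (3 - 1) + (15 - 1) + (8 - 1))
nu = 10 + 8 + 2 + 14 + 7
nu = 41

41


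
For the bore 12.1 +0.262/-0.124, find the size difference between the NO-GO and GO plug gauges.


GO = nominal - lower_tol (smallest hole = maximum material condition)
GO = 12.1 - 0.124 = 11.976
NO-GO = nominal + upper_tol (largest hole = least material condition)
NO-GO = 12.1 + 0.262 = 12.362
spread = NO-GO - GO = 12.362 - 11.976 = 0.3860

0.3860


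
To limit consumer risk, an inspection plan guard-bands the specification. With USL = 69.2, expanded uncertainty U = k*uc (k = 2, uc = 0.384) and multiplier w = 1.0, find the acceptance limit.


U = k * uc = 2 * 0.384 = 0.768
guard band g = w * U = 1.0 * 0.768 = 0.768
AL = USL - g = 69.2 - 0.768
AL = 68.4320

68.4320


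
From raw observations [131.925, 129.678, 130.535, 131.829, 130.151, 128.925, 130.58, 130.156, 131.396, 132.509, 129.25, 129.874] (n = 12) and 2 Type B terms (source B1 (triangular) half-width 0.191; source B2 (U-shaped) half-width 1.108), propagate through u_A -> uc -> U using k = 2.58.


mean = (131.925 + 129.678 + 130.535 + 131.829 + 130.151 + 128.925 + 130.58 + 130.156 + 131.396 + 132.509 + 129.25 + 129.874) / 12 = 130.5673333
s = sqrt(sum((x - mean)^2)/(n-1)) = 1.1257242
u_A = s / sqrt(n) = 1.1257242 / sqrt(12) = 0.32496858
u_B1 = 0.191 / sqrt(6) = 0.077975423
u_B2 = 1.108 / sqrt(2) = 0.78347431
uc = sqrt(0.32496858^2 + 0.077975423^2 + 0.78347431^2) = 0.8517727
U = k * uc = 2.58 * 0.8517727
U = 2.1976

2.1976


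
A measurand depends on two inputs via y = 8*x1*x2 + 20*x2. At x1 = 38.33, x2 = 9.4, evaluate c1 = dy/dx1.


y = 8*x1*x2 + 20*x2
dy/dx1 = 8*x2
Evaluate at x2 = 9.4: c1 = 8 * 9.4
c1 = 75.2000

75.2000


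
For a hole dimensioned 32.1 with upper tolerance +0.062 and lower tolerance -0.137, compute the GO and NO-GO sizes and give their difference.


GO = nominal - lower_tol (smallest hole = maximum material condition)
GO = 32.1 - 0.137 = 31.963
NO-GO = nominal + upper_tol (largest hole = least material condition)
NO-GO = 32.1 + 0.062 = 32.162
spread = NO-GO - GO = 32.162 - 31.963 = 0.1990

0.1990


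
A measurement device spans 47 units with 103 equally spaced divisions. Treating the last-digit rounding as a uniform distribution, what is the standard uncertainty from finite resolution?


resolution = range / divisions
resolution = 47 / 103 = 0.45631068
u_res = resolution / (2*sqrt(3))
u_res = 0.45631068 / 3.4641016
u_res = 0.1317

0.1317


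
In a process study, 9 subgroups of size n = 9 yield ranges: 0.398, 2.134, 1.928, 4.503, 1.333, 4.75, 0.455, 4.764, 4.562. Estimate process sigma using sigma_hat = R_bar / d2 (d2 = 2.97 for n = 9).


R_bar = (0.398 + 2.134 + 1.928 + 4.503 + 1.333 + 4.75 + 0.455 + 4.764 + 4.562) / 9
R_bar = 24.827 / 9 = 2.7585556
sigma_hat = R_bar / d2 = 2.7585556 / 2.97 = 0.9288

0.9288


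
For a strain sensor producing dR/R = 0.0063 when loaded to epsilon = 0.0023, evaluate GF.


GF = (dR/R) / epsilon
= 0.0063 / 0.0023
= 2.7391

2.7391


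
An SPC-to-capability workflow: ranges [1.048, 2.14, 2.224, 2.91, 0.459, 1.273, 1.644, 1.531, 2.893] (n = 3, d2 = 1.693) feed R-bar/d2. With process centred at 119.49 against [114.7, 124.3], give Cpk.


R_bar = (1.048 + 2.14 + 2.224 + 2.91 + 0.459 + 1.273 + 1.644 + 1.531 + 2.893) / 9 = 1.7913333
sigma = R_bar / d2 = 1.7913333 / 1.693 = 1.0580823
Cp = (USL - LSL)/(6*sigma) = (124.3 - 114.7)/(6*1.0580823) = 1.5122
Cpu = (124.3 - 119.49)/(3*1.0580823) = 1.5153
Cpl = (119.49 - 114.7)/(3*1.0580823) = 1.5090
Cpk = min(Cpu, Cpl) = 1.5090

1.5090


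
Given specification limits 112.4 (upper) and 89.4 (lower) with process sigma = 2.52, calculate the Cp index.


Cp = (USL - LSL) / (6 * sigma)
= (112.4 - 89.4) / (6 * 2.52)
= 23.0000 / 15.1200
= 1.5212

1.5212


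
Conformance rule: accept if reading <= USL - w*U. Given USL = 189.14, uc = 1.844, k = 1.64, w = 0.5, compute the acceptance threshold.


U = k * uc = 1.64 * 1.844 = 3.02416
guard band g = w * U = 0.5 * 3.02416 = 1.51208
AL = USL - g = 189.14 - 1.51208
AL = 187.6279

187.6279


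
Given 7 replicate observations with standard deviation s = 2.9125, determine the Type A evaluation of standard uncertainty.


u_A = s / sqrt(n)
u_A = 2.9125 / sqrt(7)
u_A = 2.9125 / 2.6457513
u_A = 1.1008

1.1008


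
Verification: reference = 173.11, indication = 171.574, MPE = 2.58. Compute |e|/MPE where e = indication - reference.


e = indication - reference = 171.574 - 173.11 = -1.5360
|e| = 1.5360
ratio = |e| / MPE = 1.5360 / 2.58
ratio = 0.5953

0.5953


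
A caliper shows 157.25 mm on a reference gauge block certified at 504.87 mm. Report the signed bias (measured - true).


Systematic error = measured - true
= 157.25 - 504.87
= -347.6200

-347.6200


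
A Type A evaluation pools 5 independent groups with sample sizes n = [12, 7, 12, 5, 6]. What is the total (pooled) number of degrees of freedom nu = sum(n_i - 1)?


nu = sum_i (n_i - 1)
nu = ((12 - 1) + (7 - 1) + (12 - 1) + (5 - 1) + (6 - 1))
nu = 11 + 6 + 11 + 4 + 5
nu = 37

37


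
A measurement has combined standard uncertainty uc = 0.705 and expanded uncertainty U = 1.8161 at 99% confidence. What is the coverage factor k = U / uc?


k = U / uc
k = 1.8161 / 0.705
k = 2.576

2.576


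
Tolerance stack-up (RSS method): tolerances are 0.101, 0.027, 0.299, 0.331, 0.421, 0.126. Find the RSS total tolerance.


RSS = sqrt(0.101^2 + 0.027^2 + 0.299^2 + 0.331^2 + 0.421^2 + 0.126^2)
= sqrt(0.403009)
= 0.6348

0.6348


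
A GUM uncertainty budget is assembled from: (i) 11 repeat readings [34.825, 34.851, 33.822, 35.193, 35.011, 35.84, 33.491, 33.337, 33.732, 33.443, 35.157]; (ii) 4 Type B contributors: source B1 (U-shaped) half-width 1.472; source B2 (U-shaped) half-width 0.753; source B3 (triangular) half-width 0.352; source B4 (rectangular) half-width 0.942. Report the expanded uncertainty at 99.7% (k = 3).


mean = (34.825 + 34.851 + 33.822 + 35.193 + 35.011 + 35.84 + 33.491 + 33.337 + 33.732 + 33.443 + 35.157) / 11 = 34.42745455
s = sqrt(sum((x - mean)^2)/(n-1)) = 0.87618267
u_A = s / sqrt(n) = 0.87618267 / sqrt(11) = 0.26417901
u_B1 = 1.472 / sqrt(2) = 1.0408612
u_B2 = 0.753 / sqrt(2) = 0.53245141
u_B3 = 0.352 / sqrt(6) = 0.1437034
u_B4 = 0.942 / sqrt(3) = 0.54386395
uc = sqrt(0.26417901^2 + 1.0408612^2 + 0.53245141^2 + 0.1437034^2 + 0.54386395^2) = 1.3240566
U = k * uc = 3 * 1.3240566
U = 3.9722

3.9722


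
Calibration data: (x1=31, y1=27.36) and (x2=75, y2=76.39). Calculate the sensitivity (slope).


slope = (y2 - y1) / (x2 - x1)
= (76.39 - 27.36) / (75 - 31)
= 49.0300 / 44
= 1.1143

1.1143


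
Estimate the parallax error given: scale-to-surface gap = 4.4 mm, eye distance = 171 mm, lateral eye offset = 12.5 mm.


error = h * offset / d
= 4.4 * 12.5 / 171
= 0.3216

0.3216


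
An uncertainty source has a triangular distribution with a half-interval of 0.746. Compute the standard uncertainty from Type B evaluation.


u_B = half_width / sqrt(6)
u_B = 0.746 / 2.4494897
u_B = 0.3046

0.3046


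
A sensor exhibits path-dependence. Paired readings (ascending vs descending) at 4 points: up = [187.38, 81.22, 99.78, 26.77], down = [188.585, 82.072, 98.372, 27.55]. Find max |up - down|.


|187.38 - 188.585| = 1.2050
|81.22 - 82.072| = 0.8520
|99.78 - 98.372| = 1.4080
|26.77 - 27.55| = 0.7800
hysteresis = max(diffs) = 1.4080

1.4080


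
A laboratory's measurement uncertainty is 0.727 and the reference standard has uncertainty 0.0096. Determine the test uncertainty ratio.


TUR = u_lab / u_ref
= 0.727 / 0.0096
= 75.7292

75.7292


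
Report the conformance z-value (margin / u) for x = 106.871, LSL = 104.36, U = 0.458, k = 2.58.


u = U / k = 0.458 / 2.58 = 0.17751938
margin = |LSL - x| = |104.36 - 106.871| = 2.511
z = margin / u = 2.511 / 0.17751938
z = 14.1449

14.1449


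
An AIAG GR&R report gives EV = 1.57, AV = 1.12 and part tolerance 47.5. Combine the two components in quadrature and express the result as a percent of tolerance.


GRR = sqrt(EV^2 + AV^2) = sqrt(1.57^2 + 1.12^2) = 1.9285487
%GRR = GRR / tol * 100 = 1.9285487 / 47.5 * 100
%GRR = 4.0601

4.0601


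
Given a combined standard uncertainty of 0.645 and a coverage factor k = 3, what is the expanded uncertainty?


U = k * uc
U = 3 * 0.645
U = 1.9350

1.9350


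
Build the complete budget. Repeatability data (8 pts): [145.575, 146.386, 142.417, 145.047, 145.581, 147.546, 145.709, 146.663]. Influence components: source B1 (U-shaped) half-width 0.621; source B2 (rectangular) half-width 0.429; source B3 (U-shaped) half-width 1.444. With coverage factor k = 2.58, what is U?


mean = (145.575 + 146.386 + 142.417 + 145.047 + 145.581 + 147.546 + 145.709 + 146.663) / 8 = 145.6155
s = sqrt(sum((x - mean)^2)/(n-1)) = 1.5110509
u_A = s / sqrt(n) = 1.5110509 / sqrt(8) = 0.53423717
u_B1 = 0.621 / sqrt(2) = 0.43911331
u_B2 = 0.429 / sqrt(3) = 0.24768327
u_B3 = 1.444 / sqrt(2) = 1.0210622
uc = sqrt(0.53423717^2 + 0.43911331^2 + 0.24768327^2 + 1.0210622^2) = 1.2578334
U = k * uc = 2.58 * 1.2578334
U = 3.2452

3.2452


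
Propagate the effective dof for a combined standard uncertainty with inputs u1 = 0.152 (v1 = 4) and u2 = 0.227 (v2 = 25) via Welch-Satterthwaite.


uc = sqrt(u1^2 + u2^2) = sqrt(0.152^2 + 0.227^2) = 0.27319041
v_eff = uc^4 / (u1^4/v1 + u2^4/v2)
= 0.27319041^4 / (0.152^4/4 + 0.227^4/25)
= 0.0055700847 / 0.00023965822
v_eff = 23.2418

23.2418


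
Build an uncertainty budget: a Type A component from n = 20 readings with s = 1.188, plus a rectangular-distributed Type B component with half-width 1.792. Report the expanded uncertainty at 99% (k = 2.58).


u_A = s / sqrt(n) = 1.188 / sqrt(20) = 0.26564488
u_B = half_width / sqrt(3) = 1.792 / sqrt(3) = 1.0346117
uc = sqrt(u_A^2 + u_B^2) = sqrt(0.26564488^2 + 1.0346117^2) = 1.0681707
U = k * uc = 2.58 * 1.0681707
U = 2.7559

2.7559


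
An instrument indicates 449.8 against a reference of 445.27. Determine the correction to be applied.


Correction = standard - reading
= 445.27 - 449.8
= -4.5300

-4.5300


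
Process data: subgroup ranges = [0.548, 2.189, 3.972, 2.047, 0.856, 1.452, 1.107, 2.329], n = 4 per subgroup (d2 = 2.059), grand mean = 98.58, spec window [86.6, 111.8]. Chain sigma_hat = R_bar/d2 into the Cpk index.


R_bar = (0.548 + 2.189 + 3.972 + 2.047 + 0.856 + 1.452 + 1.107 + 2.329) / 8 = 1.8125
sigma = R_bar / d2 = 1.8125 / 2.059 = 0.88028169
Cp = (USL - LSL)/(6*sigma) = (111.8 - 86.6)/(6*0.88028169) = 4.7712
Cpu = (111.8 - 98.58)/(3*0.88028169) = 5.0060
Cpl = (98.58 - 86.6)/(3*0.88028169) = 4.5364
Cpk = min(Cpu, Cpl) = 4.5364

4.5364


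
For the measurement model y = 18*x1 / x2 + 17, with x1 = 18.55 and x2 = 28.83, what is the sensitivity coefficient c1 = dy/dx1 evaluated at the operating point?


y = 18*x1 / x2 + 17
dy/dx1 = 18/x2
Evaluate at x2 = 28.83: c1 = 18 / 28.83
c1 = 0.6243

0.6243


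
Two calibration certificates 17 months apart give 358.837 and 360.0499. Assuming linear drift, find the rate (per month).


rate = (v2 - v1) / months
= (360.0499 - 358.837) / 17
= 1.2129 / 17
= 0.0713

0.0713


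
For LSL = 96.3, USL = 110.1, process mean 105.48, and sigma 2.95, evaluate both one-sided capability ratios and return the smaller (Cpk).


Cpu = (USL - mean) / (3*sigma) = (110.1 - 105.48) / (3*2.95) = 0.5220
Cpl = (mean - LSL) / (3*sigma) = (105.48 - 96.3) / (3*2.95) = 1.0373
Cpk = min(Cpu, Cpl) = 0.5220

0.5220


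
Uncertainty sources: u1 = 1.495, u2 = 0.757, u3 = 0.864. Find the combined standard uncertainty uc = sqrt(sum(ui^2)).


uc = sqrt(1.495^2 + 0.757^2 + 0.864^2)
uc = sqrt(3.55457)
uc = 1.8854

1.8854


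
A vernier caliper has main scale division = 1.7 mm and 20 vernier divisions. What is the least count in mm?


LC = MSD / n_div
= 1.7 / 20
= 0.0850

0.0850


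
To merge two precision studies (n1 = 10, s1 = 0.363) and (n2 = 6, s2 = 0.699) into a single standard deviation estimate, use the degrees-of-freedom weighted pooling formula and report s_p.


s_p = sqrt(((n1-1)*s1^2 + (n2-1)*s2^2) / (n1+n2-2))
numerator = (10-1)*0.363^2 + (6-1)*0.699^2 = 1.185921 + 2.443005 = 3.628926
denominator = 10 + 6 - 2 = 14
s_p^2 = 3.628926 / 14 = 0.259209
s_p = sqrt(0.259209) = 0.5091

0.5091


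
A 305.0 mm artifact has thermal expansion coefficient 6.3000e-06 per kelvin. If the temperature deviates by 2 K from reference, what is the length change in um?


dL = L * alpha * dT
= 305.0 * 6.3000e-06 * 2
= 0.0038430 mm
dL_um = 0.0038430 * 1000 = 3.8430 um

3.8430


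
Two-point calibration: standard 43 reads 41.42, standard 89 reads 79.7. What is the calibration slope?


slope = (y2 - y1) / (x2 - x1)
= (79.7 - 41.42) / (89 - 43)
= 38.2800 / 46
= 0.8322

0.8322


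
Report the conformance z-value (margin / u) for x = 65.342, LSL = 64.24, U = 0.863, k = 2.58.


u = U / k = 0.863 / 2.58 = 0.33449612
margin = |LSL - x| = |64.24 - 65.342| = 1.102
z = margin / u = 1.102 / 0.33449612
z = 3.2945

3.2945


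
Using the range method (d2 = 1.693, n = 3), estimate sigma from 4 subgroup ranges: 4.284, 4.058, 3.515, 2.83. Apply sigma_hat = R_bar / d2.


R_bar = (4.284 + 4.058 + 3.515 + 2.83) / 4
R_bar = 14.687 / 4 = 3.67175
sigma_hat = R_bar / d2 = 3.67175 / 1.693 = 2.1688

2.1688
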